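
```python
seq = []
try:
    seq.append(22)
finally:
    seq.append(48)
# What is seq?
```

Step-by-step execution trace:
1. try: `seq.append(22)` → seq = [22].
2. The try body completes without raising.
3. finally always runs: `seq.append(48)` → seq = [22, 48].
Result: [22, 48]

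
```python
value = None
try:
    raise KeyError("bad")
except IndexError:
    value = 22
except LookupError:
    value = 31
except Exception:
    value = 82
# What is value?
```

Step-by-step execution trace:
1. `raise KeyError(...)` raises KeyError.
2. `except IndexError` does not match (KeyError is not a subclass of IndexError); skipped.
3. `except LookupError` matches (KeyError is a subclass of LookupError) → value = 31.
4. `except Exception` is not reached.
Result: 31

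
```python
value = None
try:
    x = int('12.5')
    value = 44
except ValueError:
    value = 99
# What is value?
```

Step-by-step execution trace:
1. `x = int('12.5')` raises ValueError.
2. `value = 44` is not reached.
3. `except ValueError` matches → value = 99.
Result: 99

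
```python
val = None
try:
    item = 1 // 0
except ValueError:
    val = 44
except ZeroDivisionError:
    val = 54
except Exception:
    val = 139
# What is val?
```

Step-by-step execution trace:
1. `item = 1 // 0` raises ZeroDivisionError.
2. `except ValueError` does not match ZeroDivisionError; skipped.
3. `except ZeroDivisionError` matches → val = 54.
4. Remaining except clauses are skipped.
Result: 54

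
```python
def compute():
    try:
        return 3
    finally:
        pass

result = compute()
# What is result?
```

Step-by-step execution trace:
1. `compute()` enters try: `return 3` sets pending return value 3.
2. Before returning, `finally: pass` runs (no effect).
3. compute() returns 3 → result = 3.
Result: 3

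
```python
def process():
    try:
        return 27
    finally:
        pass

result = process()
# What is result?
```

Step-by-step execution trace:
1. `process()` enters try: `return 27` sets pending return value 27.
2. Before returning, `finally: pass` runs (no effect).
3. process() returns 27 → result = 27.
Result: 27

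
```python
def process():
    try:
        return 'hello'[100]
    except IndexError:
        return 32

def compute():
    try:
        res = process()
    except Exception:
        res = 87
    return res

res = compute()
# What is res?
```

Step-by-step execution trace:
1. `compute()` calls `process()`.
2. In process: `'hello'[100]` raises IndexError; `except IndexError` catches it → returns 32.
3. In compute: `res = process()` → res = 32. No exception reaches compute.
4. `except Exception` is skipped; compute returns 32.
5. res = 32.
Result: 32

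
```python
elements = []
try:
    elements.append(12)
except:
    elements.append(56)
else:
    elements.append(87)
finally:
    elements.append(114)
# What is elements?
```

Step-by-step execution trace:
1. try: `elements.append(12)` → elements = [12]. No exception raised.
2. `except` is skipped.
3. `else` runs: `elements.append(87)` → elements = [12, 87].
4. `finally` always runs: `elements.append(114)` → elements = [12, 87, 114].
Result: [12, 87, 114]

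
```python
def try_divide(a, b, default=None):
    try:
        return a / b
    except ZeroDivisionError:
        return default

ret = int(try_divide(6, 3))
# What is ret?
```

Step-by-step execution trace:
1. `try_divide(6, 3)` enters try: `return 6 / 3` → returns 2.0. No exception raised.
2. `except ZeroDivisionError` is skipped.
3. `int(2.0)` → 2 → ret = 2.
Result: 2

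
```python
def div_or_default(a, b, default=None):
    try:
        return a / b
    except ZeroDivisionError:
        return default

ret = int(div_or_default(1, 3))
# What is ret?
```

Step-by-step execution trace:
1. `div_or_default(1, 3)` enters try: `return 1 / 3` → returns 0.3333333333333333. No exception raised.
2. `except ZeroDivisionError` is skipped.
3. `int(0.3333333333333333)` → 0 → ret = 0.
Result: 0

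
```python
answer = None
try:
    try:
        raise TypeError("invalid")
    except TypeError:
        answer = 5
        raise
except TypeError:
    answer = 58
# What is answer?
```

Step-by-step execution trace:
1. Inner try: `raise TypeError("invalid")` raises TypeError.
2. Inner `except TypeError` matches → answer = 5.
3. bare `raise` re-raises the same TypeError.
4. Outer `except TypeError` matches → answer = 58.
Result: 58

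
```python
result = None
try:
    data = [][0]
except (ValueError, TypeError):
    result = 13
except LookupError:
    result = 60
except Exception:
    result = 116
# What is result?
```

Step-by-step execution trace:
1. `data = [][0]` raises IndexError.
2. `except (ValueError, TypeError)` does not match IndexError; skipped.
3. `except LookupError` matches (IndexError is a subclass of LookupError) → result = 60.
4. `except Exception` is not reached.
Result: 60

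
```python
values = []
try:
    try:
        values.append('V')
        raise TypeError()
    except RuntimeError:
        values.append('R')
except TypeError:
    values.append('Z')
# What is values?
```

Step-by-step execution trace:
1. Inner try: `values.append('V')` → values = ['V'].
2. `raise TypeError()` raises TypeError.
3. Inner `except RuntimeError` does not match TypeError; exception propagates to outer try.
4. Outer `except TypeError` matches → `values.append('Z')` → values = ['V', 'Z'].
Result: ['V', 'Z']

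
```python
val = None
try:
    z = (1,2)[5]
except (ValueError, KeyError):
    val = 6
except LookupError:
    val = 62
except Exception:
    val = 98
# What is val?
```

Step-by-step execution trace:
1. `z = (1,2)[5]` raises IndexError.
2. `except (ValueError, KeyError)` does not match IndexError; skipped.
3. `except LookupError` matches (IndexError is a subclass of LookupError) → val = 62.
4. `except Exception` is not reached.
Result: 62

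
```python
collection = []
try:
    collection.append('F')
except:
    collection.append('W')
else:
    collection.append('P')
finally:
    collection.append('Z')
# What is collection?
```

Step-by-step execution trace:
1. try: `collection.append('F')` → collection = ['F']. No exception raised.
2. `except` is skipped.
3. `else` runs: `collection.append('P')` → collection = ['F', 'P'].
4. `finally` always runs: `collection.append('Z')` → collection = ['F', 'P', 'Z'].
Result: ['F', 'P', 'Z']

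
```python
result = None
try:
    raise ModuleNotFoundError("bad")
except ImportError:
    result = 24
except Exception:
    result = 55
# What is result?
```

Step-by-step execution trace:
1. `raise ModuleNotFoundError(...)` raises ModuleNotFoundError.
2. `except ImportError` matches (ModuleNotFoundError is a subclass of ImportError) → result = 24.
3. `except Exception` is not reached.
Result: 24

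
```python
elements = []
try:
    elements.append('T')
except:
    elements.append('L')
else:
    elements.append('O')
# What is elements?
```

Step-by-step execution trace:
1. try: `elements.append('T')` → elements = ['T']. No exception raised.
2. `except` is skipped.
3. `else` runs (try completed without exception): `elements.append('O')` → elements = ['T', 'O'].
Result: ['T', 'O']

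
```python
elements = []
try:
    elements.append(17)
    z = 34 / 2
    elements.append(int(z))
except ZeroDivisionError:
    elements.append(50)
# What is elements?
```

Step-by-step execution trace:
1. try: `elements.append(17)` → elements = [17].
2. `z = 34 / 2` → z = 17.0. No exception raised.
3. `elements.append(int(z))` → elements = [17, 17].
4. `except ZeroDivisionError` is skipped (no exception was raised).
Result: [17, 17]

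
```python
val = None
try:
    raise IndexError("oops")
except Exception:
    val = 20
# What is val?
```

Step-by-step execution trace:
1. `raise IndexError(...)` raises IndexError.
2. `except Exception` matches (IndexError is a subclass of Exception) → val = 20.
Result: 20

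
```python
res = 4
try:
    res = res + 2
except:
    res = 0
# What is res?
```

Step-by-step execution trace:
1. res starts at 4.
2. try: `res = res + 2` → res = 6. No exception raised.
3. `except` is skipped.
Result: 6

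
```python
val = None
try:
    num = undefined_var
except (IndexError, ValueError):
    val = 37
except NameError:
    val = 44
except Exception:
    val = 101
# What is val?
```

Step-by-step execution trace:
1. `num = undefined_var` raises NameError.
2. `except (IndexError, ValueError)` does not match NameError; skipped.
3. `except NameError` matches (exact type match) → val = 44.
4. `except Exception` is not reached.
Result: 44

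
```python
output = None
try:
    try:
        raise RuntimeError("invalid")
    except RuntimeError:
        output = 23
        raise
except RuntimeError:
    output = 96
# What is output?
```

Step-by-step execution trace:
1. Inner try: `raise RuntimeError("invalid")` raises RuntimeError.
2. Inner `except RuntimeError` matches → output = 23.
3. bare `raise` re-raises the same RuntimeError.
4. Outer `except RuntimeError` matches → output = 96.
Result: 96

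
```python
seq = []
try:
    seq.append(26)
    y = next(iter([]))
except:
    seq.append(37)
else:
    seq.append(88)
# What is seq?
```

Step-by-step execution trace:
1. try: `seq.append(26)` → seq = [26].
2. `y = next(iter([]))` raises StopIteration.
3. bare `except` matches → `seq.append(37)` → seq = [26, 37].
4. `else` is skipped (an exception was raised).
Result: [26, 37]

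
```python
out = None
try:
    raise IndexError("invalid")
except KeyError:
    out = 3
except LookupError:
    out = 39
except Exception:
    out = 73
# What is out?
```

Step-by-step execution trace:
1. `raise IndexError(...)` raises IndexError.
2. `except KeyError` does not match (IndexError is not a subclass of KeyError); skipped.
3. `except LookupError` matches (IndexError is a subclass of LookupError) → out = 39.
4. `except Exception` is not reached.
Result: 39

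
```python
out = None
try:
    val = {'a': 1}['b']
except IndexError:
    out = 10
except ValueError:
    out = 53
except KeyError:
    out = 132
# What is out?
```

Step-by-step execution trace:
1. `val = {'a': 1}['b']` raises KeyError.
2. `except IndexError` does not match KeyError; skipped.
3. `except ValueError` does not match KeyError; skipped.
4. `except KeyError` matches → out = 132.
Result: 132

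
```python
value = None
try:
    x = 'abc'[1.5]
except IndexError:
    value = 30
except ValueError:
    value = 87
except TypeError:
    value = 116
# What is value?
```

Step-by-step execution trace:
1. `x = 'abc'[1.5]` raises TypeError.
2. `except IndexError` does not match TypeError; skipped.
3. `except ValueError` does not match TypeError; skipped.
4. `except TypeError` matches → value = 116.
Result: 116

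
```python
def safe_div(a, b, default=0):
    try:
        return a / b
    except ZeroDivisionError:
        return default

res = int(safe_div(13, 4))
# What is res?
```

Step-by-step execution trace:
1. `safe_div(13, 4)` enters try: `return 13 / 4` → returns 3.25. No exception raised.
2. `except ZeroDivisionError` is skipped.
3. `int(3.25)` → 3 → res = 3.
Result: 3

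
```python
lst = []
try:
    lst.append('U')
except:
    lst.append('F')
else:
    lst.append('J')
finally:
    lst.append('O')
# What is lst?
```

Step-by-step execution trace:
1. try: `lst.append('U')` → lst = ['U']. No exception raised.
2. `except` is skipped.
3. `else` runs: `lst.append('J')` → lst = ['U', 'J'].
4. `finally` always runs: `lst.append('O')` → lst = ['U', 'J', 'O'].
Result: ['U', 'J', 'O']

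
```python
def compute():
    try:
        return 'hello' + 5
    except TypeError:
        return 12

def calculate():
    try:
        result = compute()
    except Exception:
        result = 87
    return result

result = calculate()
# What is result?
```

Step-by-step execution trace:
1. `calculate()` calls `compute()`.
2. In compute: `'hello' + 5` raises TypeError; `except TypeError` catches it → returns 12.
3. In calculate: `result = compute()` → result = 12. No exception reaches calculate.
4. `except Exception` is skipped; calculate returns 12.
5. result = 12.
Result: 12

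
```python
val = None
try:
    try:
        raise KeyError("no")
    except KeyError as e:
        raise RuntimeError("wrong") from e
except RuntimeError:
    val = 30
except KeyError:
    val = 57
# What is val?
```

Step-by-step execution trace:
1. Inner try raises KeyError; inner `except KeyError as e` catches it.
2. `raise RuntimeError(...) from e` raises RuntimeError (KeyError is attached as __cause__, but only RuntimeError is active).
3. Outer `except RuntimeError` matches → val = 30.
4. `except KeyError` is not reached.
Result: 30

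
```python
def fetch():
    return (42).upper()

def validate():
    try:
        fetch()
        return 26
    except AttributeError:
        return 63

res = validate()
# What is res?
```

Step-by-step execution trace:
1. `validate()` calls `fetch()`.
2. `fetch()` evaluates `(42).upper()`, which raises AttributeError; it propagates to the caller.
3. `return 26` is not reached.
4. `except AttributeError` in validate matches → returns 63.
5. res = 63.
Result: 63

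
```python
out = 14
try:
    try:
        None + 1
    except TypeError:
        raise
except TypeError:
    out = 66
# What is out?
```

Step-by-step execution trace:
1. Inner try: `None + 1` raises TypeError.
2. Inner `except TypeError` matches; bare `raise` re-raises the same TypeError.
3. Outer `except TypeError` matches → out = 66.
Result: 66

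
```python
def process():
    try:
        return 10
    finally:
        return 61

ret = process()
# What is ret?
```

Step-by-step execution trace:
1. `process()` enters try: `return 10` sets pending return value 10.
2. Before returning, `finally: return 61` runs and overrides the pending return.
3. process() returns 61 → ret = 61.
Result: 61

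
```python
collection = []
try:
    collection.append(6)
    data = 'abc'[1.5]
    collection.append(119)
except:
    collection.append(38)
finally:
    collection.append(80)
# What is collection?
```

Step-by-step execution trace:
1. try: `collection.append(6)` → collection = [6].
2. `data = 'abc'[1.5]` raises TypeError; `collection.append(119)` is not reached.
3. bare `except` matches → `collection.append(38)` → collection = [6, 38].
4. finally always runs: `collection.append(80)` → collection = [6, 38, 80].
Result: [6, 38, 80]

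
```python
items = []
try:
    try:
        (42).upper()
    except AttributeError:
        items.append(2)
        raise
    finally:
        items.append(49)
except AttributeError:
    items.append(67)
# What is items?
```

Step-by-step execution trace:
1. Inner try: `(42).upper()` raises AttributeError.
2. Inner `except AttributeError` matches → `items.append(2)` → items = [2].
3. bare `raise` re-raises AttributeError.
4. Inner `finally` runs during unwinding: `items.append(49)` → items = [2, 49].
5. Outer `except AttributeError` matches → `items.append(67)` → items = [2, 49, 67].
Result: [2, 49, 67]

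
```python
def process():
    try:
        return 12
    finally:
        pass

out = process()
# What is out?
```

Step-by-step execution trace:
1. `process()` enters try: `return 12` sets pending return value 12.
2. Before returning, `finally: pass` runs (no effect).
3. process() returns 12 → out = 12.
Result: 12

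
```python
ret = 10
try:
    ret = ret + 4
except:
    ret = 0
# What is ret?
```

Step-by-step execution trace:
1. ret starts at 10.
2. try: `ret = ret + 4` → ret = 14. No exception raised.
3. `except` is skipped.
Result: 14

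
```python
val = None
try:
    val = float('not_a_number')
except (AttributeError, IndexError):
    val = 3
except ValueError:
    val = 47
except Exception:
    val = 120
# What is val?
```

Step-by-step execution trace:
1. `val = float('not_a_number')` raises ValueError.
2. `except (AttributeError, IndexError)` does not match ValueError; skipped.
3. `except ValueError` matches (exact type match) → val = 47.
4. `except Exception` is not reached.
Result: 47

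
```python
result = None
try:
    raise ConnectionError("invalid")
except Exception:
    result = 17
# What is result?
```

Step-by-step execution trace:
1. `raise ConnectionError(...)` raises ConnectionError.
2. `except Exception` matches (ConnectionError is a subclass of Exception) → result = 17.
Result: 17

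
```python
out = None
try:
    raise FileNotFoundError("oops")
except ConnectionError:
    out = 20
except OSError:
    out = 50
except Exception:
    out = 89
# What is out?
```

Step-by-step execution trace:
1. `raise FileNotFoundError(...)` raises FileNotFoundError.
2. `except ConnectionError` does not match (FileNotFoundError is not a subclass of ConnectionError); skipped.
3. `except OSError` matches (FileNotFoundError is a subclass of OSError) → out = 50.
4. `except Exception` is not reached.
Result: 50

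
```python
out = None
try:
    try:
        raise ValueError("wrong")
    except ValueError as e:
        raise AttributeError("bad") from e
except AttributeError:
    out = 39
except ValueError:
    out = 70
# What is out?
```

Step-by-step execution trace:
1. Inner try raises ValueError; inner `except ValueError as e` catches it.
2. `raise AttributeError(...) from e` raises AttributeError (ValueError is attached as __cause__, but only AttributeError is active).
3. Outer `except AttributeError` matches → out = 39.
4. `except ValueError` is not reached.
Result: 39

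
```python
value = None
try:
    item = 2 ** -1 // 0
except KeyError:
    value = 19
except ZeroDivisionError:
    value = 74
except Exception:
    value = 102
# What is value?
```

Step-by-step execution trace:
1. `item = 2 ** -1 // 0` raises ZeroDivisionError.
2. `except KeyError` does not match ZeroDivisionError; skipped.
3. `except ZeroDivisionError` matches → value = 74.
4. Remaining except clauses are skipped.
Result: 74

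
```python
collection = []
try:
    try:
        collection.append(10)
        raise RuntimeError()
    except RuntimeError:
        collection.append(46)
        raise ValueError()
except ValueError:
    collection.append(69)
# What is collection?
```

Step-by-step execution trace:
1. Inner try: `collection.append(10)` → collection = [10].
2. `raise RuntimeError()` raises RuntimeError.
3. Inner `except RuntimeError` matches → `collection.append(46)` → collection = [10, 46].
4. `raise ValueError()` raises ValueError; propagates to outer try.
5. Outer `except ValueError` matches → `collection.append(69)` → collection = [10, 46, 69].
Result: [10, 46, 69]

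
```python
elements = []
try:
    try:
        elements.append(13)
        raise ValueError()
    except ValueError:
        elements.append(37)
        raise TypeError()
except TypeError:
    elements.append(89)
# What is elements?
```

Step-by-step execution trace:
1. Inner try: `elements.append(13)` → elements = [13].
2. `raise ValueError()` raises ValueError.
3. Inner `except ValueError` matches → `elements.append(37)` → elements = [13, 37].
4. `raise TypeError()` raises TypeError; propagates to outer try.
5. Outer `except TypeError` matches → `elements.append(89)` → elements = [13, 37, 89].
Result: [13, 37, 89]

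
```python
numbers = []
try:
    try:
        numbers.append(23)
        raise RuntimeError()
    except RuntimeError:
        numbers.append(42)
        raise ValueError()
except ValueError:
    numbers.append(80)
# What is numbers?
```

Step-by-step execution trace:
1. Inner try: `numbers.append(23)` → numbers = [23].
2. `raise RuntimeError()` raises RuntimeError.
3. Inner `except RuntimeError` matches → `numbers.append(42)` → numbers = [23, 42].
4. `raise ValueError()` raises ValueError; propagates to outer try.
5. Outer `except ValueError` matches → `numbers.append(80)` → numbers = [23, 42, 80].
Result: [23, 42, 80]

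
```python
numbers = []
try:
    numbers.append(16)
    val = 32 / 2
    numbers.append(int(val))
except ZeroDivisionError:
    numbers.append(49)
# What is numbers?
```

Step-by-step execution trace:
1. try: `numbers.append(16)` → numbers = [16].
2. `val = 32 / 2` → val = 16.0. No exception raised.
3. `numbers.append(int(val))` → numbers = [16, 16].
4. `except ZeroDivisionError` is skipped (no exception was raised).
Result: [16, 16]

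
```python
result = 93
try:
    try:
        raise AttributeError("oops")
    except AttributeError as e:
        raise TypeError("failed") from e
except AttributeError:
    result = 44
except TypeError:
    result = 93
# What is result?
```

Step-by-step execution trace:
1. Inner try raises AttributeError; inner `except AttributeError as e` catches it.
2. `raise TypeError(...) from e` raises TypeError (AttributeError is attached as __cause__, but only TypeError is active).
3. Outer `except AttributeError` does not match TypeError; skipped.
4. Outer `except TypeError` matches → result = 93.
Result: 93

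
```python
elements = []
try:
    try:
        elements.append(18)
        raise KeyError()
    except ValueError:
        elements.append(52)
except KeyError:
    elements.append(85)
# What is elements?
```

Step-by-step execution trace:
1. Inner try: `elements.append(18)` → elements = [18].
2. `raise KeyError()` raises KeyError.
3. Inner `except ValueError` does not match KeyError; exception propagates to outer try.
4. Outer `except KeyError` matches → `elements.append(85)` → elements = [18, 85].
Result: [18, 85]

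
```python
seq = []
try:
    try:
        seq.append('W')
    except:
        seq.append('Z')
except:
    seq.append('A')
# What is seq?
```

Step-by-step execution trace:
1. Inner try: `seq.append('W')` → seq = ['W']. No exception raised.
2. Inner `except` is skipped.
3. Inner try completes normally; outer `except` is skipped.
Result: ['W']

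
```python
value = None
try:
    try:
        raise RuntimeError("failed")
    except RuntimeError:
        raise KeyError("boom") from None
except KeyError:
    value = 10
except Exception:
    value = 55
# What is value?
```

Step-by-step execution trace:
1. Inner try raises RuntimeError; inner `except RuntimeError` catches it.
2. `raise KeyError(...) from None` raises KeyError (from None suppresses __context__, but the active exception is still KeyError).
3. Outer `except KeyError` matches → value = 10.
4. `except Exception` is not reached.
Result: 10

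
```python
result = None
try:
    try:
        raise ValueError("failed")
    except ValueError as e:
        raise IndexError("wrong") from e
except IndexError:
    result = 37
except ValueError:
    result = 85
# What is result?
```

Step-by-step execution trace:
1. Inner try raises ValueError; inner `except ValueError as e` catches it.
2. `raise IndexError(...) from e` raises IndexError (ValueError is attached as __cause__, but only IndexError is active).
3. Outer `except IndexError` matches → result = 37.
4. `except ValueError` is not reached.
Result: 37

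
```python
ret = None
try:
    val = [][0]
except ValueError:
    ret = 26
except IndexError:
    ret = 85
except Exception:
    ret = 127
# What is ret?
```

Step-by-step execution trace:
1. `val = [][0]` raises IndexError.
2. `except ValueError` does not match IndexError; skipped.
3. `except IndexError` matches → ret = 85.
4. Remaining except clauses are skipped.
Result: 85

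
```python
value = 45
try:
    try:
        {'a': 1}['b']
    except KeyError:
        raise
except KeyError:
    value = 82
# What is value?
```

Step-by-step execution trace:
1. Inner try: `{'a': 1}['b']` raises KeyError.
2. Inner `except KeyError` matches; bare `raise` re-raises the same KeyError.
3. Outer `except KeyError` matches → value = 82.
Result: 82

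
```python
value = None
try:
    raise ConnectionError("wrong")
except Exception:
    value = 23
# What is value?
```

Step-by-step execution trace:
1. `raise ConnectionError(...)` raises ConnectionError.
2. `except Exception` matches (ConnectionError is a subclass of Exception) → value = 23.
Result: 23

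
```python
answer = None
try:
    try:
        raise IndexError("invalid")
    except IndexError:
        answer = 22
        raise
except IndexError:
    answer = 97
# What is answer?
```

Step-by-step execution trace:
1. Inner try: `raise IndexError("invalid")` raises IndexError.
2. Inner `except IndexError` matches → answer = 22.
3. bare `raise` re-raises the same IndexError.
4. Outer `except IndexError` matches → answer = 97.
Result: 97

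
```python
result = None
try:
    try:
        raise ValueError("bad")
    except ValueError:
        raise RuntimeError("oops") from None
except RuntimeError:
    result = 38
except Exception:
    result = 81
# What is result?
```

Step-by-step execution trace:
1. Inner try raises ValueError; inner `except ValueError` catches it.
2. `raise RuntimeError(...) from None` raises RuntimeError (from None suppresses __context__, but the active exception is still RuntimeError).
3. Outer `except RuntimeError` matches → result = 38.
4. `except Exception` is not reached.
Result: 38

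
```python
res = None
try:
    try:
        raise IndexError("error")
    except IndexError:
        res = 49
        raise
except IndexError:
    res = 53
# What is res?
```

Step-by-step execution trace:
1. Inner try: `raise IndexError("error")` raises IndexError.
2. Inner `except IndexError` matches → res = 49.
3. bare `raise` re-raises the same IndexError.
4. Outer `except IndexError` matches → res = 53.
Result: 53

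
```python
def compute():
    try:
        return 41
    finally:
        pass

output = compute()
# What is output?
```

Step-by-step execution trace:
1. `compute()` enters try: `return 41` sets pending return value 41.
2. Before returning, `finally: pass` runs (no effect).
3. compute() returns 41 → output = 41.
Result: 41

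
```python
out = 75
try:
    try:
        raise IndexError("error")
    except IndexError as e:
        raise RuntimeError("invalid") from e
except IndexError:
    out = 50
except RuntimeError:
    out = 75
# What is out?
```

Step-by-step execution trace:
1. Inner try raises IndexError; inner `except IndexError as e` catches it.
2. `raise RuntimeError(...) from e` raises RuntimeError (IndexError is attached as __cause__, but only RuntimeError is active).
3. Outer `except IndexError` does not match RuntimeError; skipped.
4. Outer `except RuntimeError` matches → out = 75.
Result: 75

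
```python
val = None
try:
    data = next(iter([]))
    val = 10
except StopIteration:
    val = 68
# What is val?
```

Step-by-step execution trace:
1. `data = next(iter([]))` raises StopIteration.
2. `val = 10` is not reached.
3. `except StopIteration` matches → val = 68.
Result: 68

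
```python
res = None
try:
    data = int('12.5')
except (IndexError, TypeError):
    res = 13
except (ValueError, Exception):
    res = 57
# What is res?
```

Step-by-step execution trace:
1. `data = int('12.5')` raises ValueError.
2. `except (IndexError, TypeError)` does not match ValueError; skipped.
3. `except (ValueError, Exception)` matches (ValueError is in the tuple) → res = 57.
Result: 57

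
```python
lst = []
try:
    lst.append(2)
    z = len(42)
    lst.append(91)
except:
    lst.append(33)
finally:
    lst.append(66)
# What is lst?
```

Step-by-step execution trace:
1. try: `lst.append(2)` → lst = [2].
2. `z = len(42)` raises TypeError; `lst.append(91)` is not reached.
3. bare `except` matches → `lst.append(33)` → lst = [2, 33].
4. finally always runs: `lst.append(66)` → lst = [2, 33, 66].
Result: [2, 33, 66]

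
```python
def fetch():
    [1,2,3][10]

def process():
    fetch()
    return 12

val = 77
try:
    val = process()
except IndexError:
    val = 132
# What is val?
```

Step-by-step execution trace:
1. val starts at 77.
2. try: `process()` calls `fetch()`.
3. `fetch()` evaluates `[1,2,3][10]`, which raises IndexError; it propagates through process (uncaught).
4. `return 12` in process is not reached; the assignment to val does not complete.
5. `except IndexError` matches → val = 132.
Result: 132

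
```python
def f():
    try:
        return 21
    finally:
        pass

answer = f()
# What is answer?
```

Step-by-step execution trace:
1. `f()` enters try: `return 21` sets pending return value 21.
2. Before returning, `finally: pass` runs (no effect).
3. f() returns 21 → answer = 21.
Result: 21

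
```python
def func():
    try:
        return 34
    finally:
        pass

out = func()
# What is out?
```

Step-by-step execution trace:
1. `func()` enters try: `return 34` sets pending return value 34.
2. Before returning, `finally: pass` runs (no effect).
3. func() returns 34 → out = 34.
Result: 34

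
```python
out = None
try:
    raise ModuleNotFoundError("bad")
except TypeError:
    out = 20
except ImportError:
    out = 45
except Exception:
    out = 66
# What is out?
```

Step-by-step execution trace:
1. `raise ModuleNotFoundError(...)` raises ModuleNotFoundError.
2. `except TypeError` does not match (ModuleNotFoundError is not a subclass of TypeError); skipped.
3. `except ImportError` matches (ModuleNotFoundError is a subclass of ImportError) → out = 45.
4. `except Exception` is not reached.
Result: 45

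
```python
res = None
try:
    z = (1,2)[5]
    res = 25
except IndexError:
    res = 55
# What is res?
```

Step-by-step execution trace:
1. `z = (1,2)[5]` raises IndexError.
2. `res = 25` is not reached.
3. `except IndexError` matches → res = 55.
Result: 55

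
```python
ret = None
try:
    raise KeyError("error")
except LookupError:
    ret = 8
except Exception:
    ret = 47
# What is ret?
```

Step-by-step execution trace:
1. `raise KeyError(...)` raises KeyError.
2. `except LookupError` matches (KeyError is a subclass of LookupError) → ret = 8.
3. `except Exception` is not reached.
Result: 8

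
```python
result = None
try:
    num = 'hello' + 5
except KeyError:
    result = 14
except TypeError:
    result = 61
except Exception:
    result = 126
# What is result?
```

Step-by-step execution trace:
1. `num = 'hello' + 5` raises TypeError.
2. `except KeyError` does not match TypeError; skipped.
3. `except TypeError` matches → result = 61.
4. Remaining except clauses are skipped.
Result: 61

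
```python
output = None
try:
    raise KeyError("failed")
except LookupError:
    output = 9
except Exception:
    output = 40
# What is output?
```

Step-by-step execution trace:
1. `raise KeyError(...)` raises KeyError.
2. `except LookupError` matches (KeyError is a subclass of LookupError) → output = 9.
3. `except Exception` is not reached.
Result: 9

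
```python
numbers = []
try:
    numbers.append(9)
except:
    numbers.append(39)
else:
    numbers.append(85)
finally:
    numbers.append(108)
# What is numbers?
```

Step-by-step execution trace:
1. try: `numbers.append(9)` → numbers = [9]. No exception raised.
2. `except` is skipped.
3. `else` runs: `numbers.append(85)` → numbers = [9, 85].
4. `finally` always runs: `numbers.append(108)` → numbers = [9, 85, 108].
Result: [9, 85, 108]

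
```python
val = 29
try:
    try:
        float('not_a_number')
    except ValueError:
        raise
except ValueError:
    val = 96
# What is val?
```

Step-by-step execution trace:
1. Inner try: `float('not_a_number')` raises ValueError.
2. Inner `except ValueError` matches; bare `raise` re-raises the same ValueError.
3. Outer `except ValueError` matches → val = 96.
Result: 96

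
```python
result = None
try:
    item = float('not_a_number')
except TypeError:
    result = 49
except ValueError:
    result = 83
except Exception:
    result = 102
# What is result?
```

Step-by-step execution trace:
1. `item = float('not_a_number')` raises ValueError.
2. `except TypeError` does not match ValueError; skipped.
3. `except ValueError` matches → result = 83.
4. Remaining except clauses are skipped.
Result: 83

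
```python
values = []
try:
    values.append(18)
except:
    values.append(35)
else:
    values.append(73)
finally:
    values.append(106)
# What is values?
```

Step-by-step execution trace:
1. try: `values.append(18)` → values = [18]. No exception raised.
2. `except` is skipped.
3. `else` runs: `values.append(73)` → values = [18, 73].
4. `finally` always runs: `values.append(106)` → values = [18, 73, 106].
Result: [18, 73, 106]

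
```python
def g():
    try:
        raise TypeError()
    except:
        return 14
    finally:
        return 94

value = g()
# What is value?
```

Step-by-step execution trace:
1. `g()` enters try: `raise TypeError()` raises TypeError.
2. bare `except` matches → `return 14` sets pending return value 14.
3. Before returning, `finally: return 94` runs and overrides the pending return.
4. g() returns 94 → value = 94.
Result: 94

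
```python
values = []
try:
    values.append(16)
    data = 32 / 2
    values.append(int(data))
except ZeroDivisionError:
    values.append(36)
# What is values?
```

Step-by-step execution trace:
1. try: `values.append(16)` → values = [16].
2. `data = 32 / 2` → data = 16.0. No exception raised.
3. `values.append(int(data))` → values = [16, 16].
4. `except ZeroDivisionError` is skipped (no exception was raised).
Result: [16, 16]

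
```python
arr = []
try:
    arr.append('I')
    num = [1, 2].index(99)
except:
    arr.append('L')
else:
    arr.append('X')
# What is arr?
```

Step-by-step execution trace:
1. try: `arr.append('I')` → arr = ['I'].
2. `num = [1, 2].index(99)` raises ValueError.
3. bare `except` matches → `arr.append('L')` → arr = ['I', 'L'].
4. `else` is skipped (an exception was raised).
Result: ['I', 'L']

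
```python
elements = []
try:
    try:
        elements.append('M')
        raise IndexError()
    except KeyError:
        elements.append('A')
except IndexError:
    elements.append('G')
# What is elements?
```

Step-by-step execution trace:
1. Inner try: `elements.append('M')` → elements = ['M'].
2. `raise IndexError()` raises IndexError.
3. Inner `except KeyError` does not match IndexError; exception propagates to outer try.
4. Outer `except IndexError` matches → `elements.append('G')` → elements = ['M', 'G'].
Result: ['M', 'G']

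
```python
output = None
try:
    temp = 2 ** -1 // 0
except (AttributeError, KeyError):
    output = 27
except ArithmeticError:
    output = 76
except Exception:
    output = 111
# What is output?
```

Step-by-step execution trace:
1. `temp = 2 ** -1 // 0` raises ZeroDivisionError.
2. `except (AttributeError, KeyError)` does not match ZeroDivisionError; skipped.
3. `except ArithmeticError` matches (ZeroDivisionError is a subclass of ArithmeticError) → output = 76.
4. `except Exception` is not reached.
Result: 76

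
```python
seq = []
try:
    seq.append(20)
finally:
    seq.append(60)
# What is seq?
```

Step-by-step execution trace:
1. try: `seq.append(20)` → seq = [20].
2. The try body completes without raising.
3. finally always runs: `seq.append(60)` → seq = [20, 60].
Result: [20, 60]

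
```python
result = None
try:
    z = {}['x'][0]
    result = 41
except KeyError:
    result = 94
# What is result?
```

Step-by-step execution trace:
1. `z = {}['x'][0]` raises KeyError.
2. `result = 41` is not reached.
3. `except KeyError` matches → result = 94.
Result: 94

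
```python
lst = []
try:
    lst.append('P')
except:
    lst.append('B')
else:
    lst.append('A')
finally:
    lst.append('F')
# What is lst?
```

Step-by-step execution trace:
1. try: `lst.append('P')` → lst = ['P']. No exception raised.
2. `except` is skipped.
3. `else` runs: `lst.append('A')` → lst = ['P', 'A'].
4. `finally` always runs: `lst.append('F')` → lst = ['P', 'A', 'F'].
Result: ['P', 'A', 'F']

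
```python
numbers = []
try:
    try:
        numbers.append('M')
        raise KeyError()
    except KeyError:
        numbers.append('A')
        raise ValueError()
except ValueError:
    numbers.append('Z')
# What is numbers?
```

Step-by-step execution trace:
1. Inner try: `numbers.append('M')` → numbers = ['M'].
2. `raise KeyError()` raises KeyError.
3. Inner `except KeyError` matches → `numbers.append('A')` → numbers = ['M', 'A'].
4. `raise ValueError()` raises ValueError; propagates to outer try.
5. Outer `except ValueError` matches → `numbers.append('Z')` → numbers = ['M', 'A', 'Z'].
Result: ['M', 'A', 'Z']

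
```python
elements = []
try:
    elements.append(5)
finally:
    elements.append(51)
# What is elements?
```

Step-by-step execution trace:
1. try: `elements.append(5)` → elements = [5].
2. The try body completes without raising.
3. finally always runs: `elements.append(51)` → elements = [5, 51].
Result: [5, 51]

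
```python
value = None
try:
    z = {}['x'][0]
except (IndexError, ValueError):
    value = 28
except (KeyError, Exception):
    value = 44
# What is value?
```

Step-by-step execution trace:
1. `z = {}['x'][0]` raises KeyError.
2. `except (IndexError, ValueError)` does not match KeyError; skipped.
3. `except (KeyError, Exception)` matches (KeyError is in the tuple) → value = 44.
Result: 44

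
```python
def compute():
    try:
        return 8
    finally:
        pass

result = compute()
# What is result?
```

Step-by-step execution trace:
1. `compute()` enters try: `return 8` sets pending return value 8.
2. Before returning, `finally: pass` runs (no effect).
3. compute() returns 8 → result = 8.
Result: 8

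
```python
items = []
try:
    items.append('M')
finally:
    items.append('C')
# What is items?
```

Step-by-step execution trace:
1. try: `items.append('M')` → items = ['M'].
2. The try body completes without raising.
3. finally always runs: `items.append('C')` → items = ['M', 'C'].
Result: ['M', 'C']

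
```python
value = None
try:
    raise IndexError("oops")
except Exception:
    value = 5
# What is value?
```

Step-by-step execution trace:
1. `raise IndexError(...)` raises IndexError.
2. `except Exception` matches (IndexError is a subclass of Exception) → value = 5.
Result: 5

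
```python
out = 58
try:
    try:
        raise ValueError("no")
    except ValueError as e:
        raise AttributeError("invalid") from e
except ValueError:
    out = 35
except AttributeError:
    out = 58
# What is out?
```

Step-by-step execution trace:
1. Inner try raises ValueError; inner `except ValueError as e` catches it.
2. `raise AttributeError(...) from e` raises AttributeError (ValueError is attached as __cause__, but only AttributeError is active).
3. Outer `except ValueError` does not match AttributeError; skipped.
4. Outer `except AttributeError` matches → out = 58.
Result: 58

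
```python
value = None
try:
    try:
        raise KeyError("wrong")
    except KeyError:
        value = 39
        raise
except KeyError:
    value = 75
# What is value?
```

Step-by-step execution trace:
1. Inner try: `raise KeyError("wrong")` raises KeyError.
2. Inner `except KeyError` matches → value = 39.
3. bare `raise` re-raises the same KeyError.
4. Outer `except KeyError` matches → value = 75.
Result: 75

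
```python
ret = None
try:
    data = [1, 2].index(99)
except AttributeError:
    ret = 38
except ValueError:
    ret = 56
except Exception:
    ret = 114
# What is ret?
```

Step-by-step execution trace:
1. `data = [1, 2].index(99)` raises ValueError.
2. `except AttributeError` does not match ValueError; skipped.
3. `except ValueError` matches → ret = 56.
4. Remaining except clauses are skipped.
Result: 56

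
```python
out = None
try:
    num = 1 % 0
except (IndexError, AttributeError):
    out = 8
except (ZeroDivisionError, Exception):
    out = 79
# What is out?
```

Step-by-step execution trace:
1. `num = 1 % 0` raises ZeroDivisionError.
2. `except (IndexError, AttributeError)` does not match ZeroDivisionError; skipped.
3. `except (ZeroDivisionError, Exception)` matches (ZeroDivisionError is in the tuple) → out = 79.
Result: 79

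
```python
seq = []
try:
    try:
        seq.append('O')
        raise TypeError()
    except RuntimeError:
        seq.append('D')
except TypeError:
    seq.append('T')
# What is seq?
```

Step-by-step execution trace:
1. Inner try: `seq.append('O')` → seq = ['O'].
2. `raise TypeError()` raises TypeError.
3. Inner `except RuntimeError` does not match TypeError; exception propagates to outer try.
4. Outer `except TypeError` matches → `seq.append('T')` → seq = ['O', 'T'].
Result: ['O', 'T']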